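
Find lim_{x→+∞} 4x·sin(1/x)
As x → +∞: let u = 1/x → 0⁺; then 4·x·sin(1/x) = 4·1·sin(u)/u → 4·1·1 = 4.
Limit = 4.

Final answer: 4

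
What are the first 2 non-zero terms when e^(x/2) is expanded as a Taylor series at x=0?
x/2 + 1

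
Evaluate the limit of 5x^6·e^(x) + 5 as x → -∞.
The product is a 0·∞ indeterminate form at x → -∞.
Rewrite the product as 5x^6 / e^(-x) (an ∞/∞ form) and apply L'Hôpital, or use the standard hierarchy e^(|x|) ≫ |x^6| as x → -∞.
The indeterminate product → 0, so the limit = 5.

Final answer: 5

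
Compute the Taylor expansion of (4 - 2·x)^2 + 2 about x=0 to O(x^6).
4·x^2 - 16·x + 18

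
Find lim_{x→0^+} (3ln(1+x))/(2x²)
Both numerator and denominator → 0 as x → 0^+; this is a 0/0 indeterminate form.
Expand each to leading order near x = 0: numerator ~ 3·x, denominator ~ 2·x^2.
The limit of the ratio is ∞.

Final answer: ∞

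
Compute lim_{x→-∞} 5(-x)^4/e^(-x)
This is an ∞/∞ indeterminate form as x → -∞.
Compare growth rates of the dominant terms (exponentials ≫ polynomials ≫ logarithms), or apply L'Hôpital's rule; the quotient → 0.
Limit = 0.

Final answer: 0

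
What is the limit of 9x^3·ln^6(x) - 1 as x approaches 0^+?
The product is a 0·∞ indeterminate form at x → 0⁺.
Rewrite the product as 9·ln^6(x) / x^(-3) and apply L'Hôpital, or use the standard hierarchy x^(-3) ≫ |ln x|^6 as x → 0⁺.
The indeterminate product → 0, so the limit = -1.

Final answer: -1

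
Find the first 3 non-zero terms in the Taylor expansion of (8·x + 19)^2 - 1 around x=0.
64·x^2 + 304·x + 360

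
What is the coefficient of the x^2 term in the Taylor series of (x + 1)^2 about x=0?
Expand to order 2: (x + 1)^2 = x^2 + 2·x + 1 + O(x^3).
The coefficient of x^2 is 1.

Final answer: 1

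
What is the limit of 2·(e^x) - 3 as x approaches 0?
Direct substitution at x = 0 gives -1.

Final answer: -1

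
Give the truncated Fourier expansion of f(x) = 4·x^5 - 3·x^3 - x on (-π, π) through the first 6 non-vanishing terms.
(-166·π^2 + 8·π^4 + 994)·sin(x) + (-4·π^4 - 67/2 + 23·π^2)·sin(2·x) + (-214·π^2/27 + 374/81 + 8·π^4/3)·sin(3·x) + (-2·π^4 - 1 + 4·π^2)·sin(4·x) + (-62·π^2/25 + 122/625 + 8·π^4/5)·sin(5·x) + (-4·π^4/3 + 7/162 + 47·π^2/27)·sin(6·x)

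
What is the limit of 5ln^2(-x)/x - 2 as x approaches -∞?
The quotient is an ∞/∞ indeterminate form as x → -∞.
Compare growth rates of the dominant terms (exponentials ≫ polynomials ≫ logarithms), or apply L'Hôpital's rule; the quotient → 0.
Adding the constant: 0 - 2 = -2. Limit = -2.

Final answer: -2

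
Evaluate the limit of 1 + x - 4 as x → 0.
Direct substitution at x = 0 gives -3.

Final answer: -3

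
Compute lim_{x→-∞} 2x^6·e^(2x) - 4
The product is a 0·∞ indeterminate form at x → -∞.
Rewrite the product as 2x^6 / e^(-2x) (an ∞/∞ form) and apply L'Hôpital, or use the standard hierarchy e^(2|x|) ≫ |x^6| as x → -∞.
The indeterminate product → 0, so the limit = -4.

Final answer: -4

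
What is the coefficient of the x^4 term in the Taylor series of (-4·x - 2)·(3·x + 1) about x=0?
Expand to order 4: (-4·x - 2)·(3·x + 1) = -12·x^2 - 10·x - 2 + O(x^5).
The coefficient of x^4 is 0.

Final answer: 0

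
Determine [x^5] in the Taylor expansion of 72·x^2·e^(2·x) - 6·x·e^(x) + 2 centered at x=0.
Expand to order 5: 72·x^2·e^(2·x) - 6·x·e^(x) + 2 = 383·x^5/4 + 143·x^4 + 141·x^3 + 66·x^2 - 6·x + 2 + O(x^6).
The coefficient of x^5 is 383/4.

Final answer: 383/4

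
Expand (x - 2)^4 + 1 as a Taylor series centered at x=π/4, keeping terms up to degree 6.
-8·π - π^3/8 + π^4/256 + 3·π^2/2 + 17 + (-32 - 3·π^2/2 + π^3/16 + 12·π)·(x - π/4) + (-6·π + 3·π^2/8 + 24)·(x - π/4)^2 + (-8 + π)·(x - π/4)^3 + (x - π/4)^4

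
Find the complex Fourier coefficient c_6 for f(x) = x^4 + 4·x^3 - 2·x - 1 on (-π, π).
Compute the real Fourier coefficients first: a_6 = -1/27 + 2·π^2/9, b_6 = 8/9 - 4·π^2/3.
Then c_6 = (a_6 − i·b_6)/2 = -1/54 + π^2/9 - 4·i/9 + 2·i·π^2/3.

Final answer: -1/54 + π^2/9 - 4·i/9 + 2·i·π^2/3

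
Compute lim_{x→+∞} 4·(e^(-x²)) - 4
Evaluate the dominant behaviour as x → +∞; each term tends to a finite value or vanishes.
Limit = -4.

Final answer: -4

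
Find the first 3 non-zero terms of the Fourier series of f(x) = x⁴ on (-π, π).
(48 - 8·π^2)·cos(x) + (-3 + 2·π^2)·cos(2·x) + π^4/5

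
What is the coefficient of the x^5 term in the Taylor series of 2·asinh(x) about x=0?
Expand to order 5: 2·asinh(x) = 3·x^5/20 - x^3/3 + 2·x + O(x^6).
The coefficient of x^5 is 3/20.

Final answer: 3/20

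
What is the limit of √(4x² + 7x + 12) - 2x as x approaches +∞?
As x → +∞: multiply by the conjugate to get (7x+12)/(√(4x²+7x+12)+2x); the denominator ~ 4x, so the limit is 7/4.
Limit = 7/4.

Final answer: 7/4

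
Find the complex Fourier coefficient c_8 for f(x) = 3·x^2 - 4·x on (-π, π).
Compute the real Fourier coefficients first: a_8 = 3/16, b_8 = 1.
Then c_8 = (a_8 − i·b_8)/2 = 3/32 - i/2.

Final answer: 3/32 - i/2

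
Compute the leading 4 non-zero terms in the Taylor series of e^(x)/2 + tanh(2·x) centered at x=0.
-31·x^3/12 + x^2/4 + 5·x/2 + 1/2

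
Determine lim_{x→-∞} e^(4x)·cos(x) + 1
Evaluate the dominant behaviour as x → -∞; each term tends to a finite value or vanishes.
Limit = 1.

Final answer: 1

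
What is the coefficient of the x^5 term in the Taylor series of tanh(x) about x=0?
Expand to order 5: tanh(x) = 2·x^5/15 - x^3/3 + x + O(x^6).
The coefficient of x^5 is 2/15.

Final answer: 2/15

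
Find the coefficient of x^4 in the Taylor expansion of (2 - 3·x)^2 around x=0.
Expand to order 4: (2 - 3·x)^2 = 9·x^2 - 12·x + 4 + O(x^5).
The coefficient of x^4 is 0.

Final answer: 0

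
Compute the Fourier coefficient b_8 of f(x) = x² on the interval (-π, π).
b_8 = (1/π) ∫_{-π}^{π} f(x)·sin(8x) dx.
Evaluate the integral (use parity and integration by parts as needed): b_8 = 0.

Final answer: 0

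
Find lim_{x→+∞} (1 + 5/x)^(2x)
As x → +∞: write (1 + 5/x)^(2x) = ((1 + 5/x)^x)^2 → (e^5)^2 = e^10.
Limit = e^(10).

Final answer: e^(10)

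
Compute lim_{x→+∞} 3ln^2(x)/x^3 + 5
The quotient is an ∞/∞ indeterminate form as x → +∞.
The polynomial denominator x^3 dominates the logarithmic numerator (any positive power of x ≫ ln^2(x) as x → ∞), so the quotient → 0.
Adding the constant: 0 + 5 = 5. Limit = 5.

Final answer: 5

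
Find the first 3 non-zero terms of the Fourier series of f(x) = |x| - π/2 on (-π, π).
-4·cos(x)/π - 4·cos(3·x)/(9·π) - 4·cos(5·x)/(25·π)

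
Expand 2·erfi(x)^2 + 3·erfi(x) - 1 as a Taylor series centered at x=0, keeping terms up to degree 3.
2·x^3/√(π) + 8·x^2/π + 6·x/√(π) - 1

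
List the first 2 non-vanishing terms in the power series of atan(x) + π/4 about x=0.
x + π/4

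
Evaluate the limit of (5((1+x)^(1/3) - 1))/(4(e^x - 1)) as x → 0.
Both numerator and denominator → 0 as x → 0; this is a 0/0 indeterminate form.
Expand each to leading order near x = 0: numerator ~ 5·x/3, denominator ~ 4·x.
The limit of the ratio is 5/12.

Final answer: 5/12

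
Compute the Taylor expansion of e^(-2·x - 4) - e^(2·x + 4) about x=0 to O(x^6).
x^5·(-4·e^(4)/15 - 4·e^(-4)/15) + x^4·(-2·e^(4)/3 + 2·e^(-4)/3) + x^3·(-4·e^(4)/3 - 4·e^(-4)/3) + x^2·(-2·e^(4) + 2·e^(-4)) + x·(-2·e^(4) - 2·e^(-4)) - e^(4) + e^(-4)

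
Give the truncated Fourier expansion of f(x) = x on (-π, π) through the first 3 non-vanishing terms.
2·sin(x) - sin(2·x) + 2·sin(3·x)/3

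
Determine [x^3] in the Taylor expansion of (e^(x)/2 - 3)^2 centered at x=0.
Expand to order 3: (e^(x)/2 - 3)^2 = -x^3/6 - x^2 - 5·x/2 + 25/4 + O(x^4).
The coefficient of x^3 is -1/6.

Final answer: -1/6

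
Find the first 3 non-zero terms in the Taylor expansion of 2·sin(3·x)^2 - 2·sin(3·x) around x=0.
9·x^3 + 18·x^2 - 6·x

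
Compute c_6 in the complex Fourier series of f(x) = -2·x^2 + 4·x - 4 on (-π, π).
Compute the real Fourier coefficients first: a_6 = -2/9, b_6 = -4/3.
Then c_6 = (a_6 − i·b_6)/2 = -1/9 + 2·i/3.

Final answer: -1/9 + 2·i/3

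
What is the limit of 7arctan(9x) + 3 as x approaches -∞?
Evaluate the dominant behaviour as x → -∞; each term tends to a finite value or vanishes.
Limit = 3 - 7·π/2.

Final answer: 3 - 7·π/2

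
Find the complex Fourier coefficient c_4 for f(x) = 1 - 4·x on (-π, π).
Compute the real Fourier coefficients first: a_4 = 0, b_4 = 2.
Then c_4 = (a_4 − i·b_4)/2 = -i.

Final answer: -i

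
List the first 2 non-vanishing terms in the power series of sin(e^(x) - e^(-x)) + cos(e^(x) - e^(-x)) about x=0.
2·x + 1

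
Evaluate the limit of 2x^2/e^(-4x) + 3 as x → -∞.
The quotient is an ∞/∞ indeterminate form as x → -∞.
Compare growth rates of the dominant terms (exponentials ≫ polynomials ≫ logarithms), or apply L'Hôpital's rule; the quotient → 0.
Adding the constant: 0 + 3 = 3. Limit = 3.

Final answer: 3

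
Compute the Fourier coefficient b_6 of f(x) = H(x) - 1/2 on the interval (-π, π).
b_6 = (1/π) ∫_{-π}^{π} f(x)·sin(6x) dx.
Evaluate the integral (use parity and integration by parts as needed): b_6 = 0.

Final answer: 0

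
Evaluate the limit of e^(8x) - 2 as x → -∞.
Evaluate the dominant behaviour as x → -∞; each term tends to a finite value or vanishes.
Limit = -2.

Final answer: -2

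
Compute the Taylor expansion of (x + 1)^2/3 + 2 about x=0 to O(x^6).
x^2/3 + 2·x/3 + 7/3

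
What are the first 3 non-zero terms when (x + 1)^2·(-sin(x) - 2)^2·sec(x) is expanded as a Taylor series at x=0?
15·x^2 + 12·x + 4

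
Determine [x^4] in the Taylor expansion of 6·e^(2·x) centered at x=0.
Expand to order 4: 6·e^(2·x) = 4·x^4 + 8·x^3 + 12·x^2 + 12·x + 6 + O(x^5).
The coefficient of x^4 is 4.

Final answer: 4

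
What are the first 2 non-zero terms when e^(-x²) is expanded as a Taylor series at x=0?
1 - x^2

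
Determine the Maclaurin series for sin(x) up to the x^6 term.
x^5/120 - x^3/6 + x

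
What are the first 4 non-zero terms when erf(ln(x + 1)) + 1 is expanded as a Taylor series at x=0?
x^4/(2·√(π)) - x^2/√(π) + 2·x/√(π) + 1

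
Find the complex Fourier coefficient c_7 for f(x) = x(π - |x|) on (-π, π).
Compute the real Fourier coefficients first: a_7 = 0, b_7 = 8/(343·π).
Then c_7 = (a_7 − i·b_7)/2 = -4·i/(343·π).

Final answer: -4·i/(343·π)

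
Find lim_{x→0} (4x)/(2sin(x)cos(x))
Both numerator and denominator → 0 as x → 0; this is a 0/0 indeterminate form.
Expand each to leading order near x = 0: numerator ~ 4·x, denominator ~ 2·x.
The limit of the ratio is 2.

Final answer: 2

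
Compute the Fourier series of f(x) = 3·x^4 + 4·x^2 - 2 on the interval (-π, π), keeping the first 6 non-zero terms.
(128 - 24·π^2)·cos(x) + (-5 + 6·π^2)·cos(2·x) - 8·π^2·cos(3·x)/3 + (7/16 + 3·π^2/2)·cos(4·x) + (-24·π^2/25 - 256/625)·cos(5·x) - 2 + 4·π^2/3 + 3·π^4/5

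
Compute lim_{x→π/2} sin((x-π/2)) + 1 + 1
Direct substitution at x = π/2 gives 2.

Final answer: 2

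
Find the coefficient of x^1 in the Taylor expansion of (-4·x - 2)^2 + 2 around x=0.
Expand to order 1: (-4·x - 2)^2 + 2 = 16·x + 6 + O(x^2).
The coefficient of x^1 is 16.

Final answer: 16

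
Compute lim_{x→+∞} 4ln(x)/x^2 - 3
The quotient is an ∞/∞ indeterminate form as x → +∞.
The polynomial denominator x^2 dominates the logarithmic numerator (any positive power of x ≫ ln(x) as x → ∞), so the quotient → 0.
Adding the constant: 0 - 3 = -3. Limit = -3.

Final answer: -3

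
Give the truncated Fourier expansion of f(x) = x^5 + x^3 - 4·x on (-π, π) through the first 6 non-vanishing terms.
(-38·π^2 + 2·π^4 + 220)·sin(x) + (-π^4 - 2 + 4·π^2)·sin(2·x) + (-22·π^2/27 - 172/81 + 2·π^4/3)·sin(3·x) + (-π^4/2 + π^2/8 + 125/64)·sin(4·x) + (-1012/625 + 2·π^2/25 + 2·π^4/5)·sin(5·x) + (-π^4/3 - 4·π^2/27 + 110/81)·sin(6·x)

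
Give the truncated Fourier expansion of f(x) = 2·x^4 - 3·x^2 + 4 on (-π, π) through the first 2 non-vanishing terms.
(108 - 16·π^2)·cos(x) - π^2 + 4 + 2·π^4/5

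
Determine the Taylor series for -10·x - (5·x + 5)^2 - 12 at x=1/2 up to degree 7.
-293/4 - 85·(x - 1/2) - 25·(x - 1/2)^2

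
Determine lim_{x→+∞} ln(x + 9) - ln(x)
This is an ∞ − ∞ indeterminate form.
Combine the logarithms: ln(x+9) − ln(x) = ln((x+9)/(x)) = ln(1 + 9/(x)) → ln(1) = 0.
Limit = 0.

Final answer: 0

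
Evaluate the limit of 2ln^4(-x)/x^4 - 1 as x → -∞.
The quotient is an ∞/∞ indeterminate form as x → -∞.
Compare growth rates of the dominant terms (exponentials ≫ polynomials ≫ logarithms), or apply L'Hôpital's rule; the quotient → 0.
Adding the constant: 0 - 1 = -1. Limit = -1.

Final answer: -1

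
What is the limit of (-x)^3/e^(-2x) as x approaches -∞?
This is an ∞/∞ indeterminate form as x → -∞.
Compare growth rates of the dominant terms (exponentials ≫ polynomials ≫ logarithms), or apply L'Hôpital's rule; the quotient → 0.
Limit = 0.

Final answer: 0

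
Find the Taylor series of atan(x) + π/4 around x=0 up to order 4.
-x^3/3 + x + π/4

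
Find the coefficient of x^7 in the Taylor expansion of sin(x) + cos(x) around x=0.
Expand to order 7: sin(x) + cos(x) = -x^7/5040 - x^6/720 + x^5/120 + x^4/24 - x^3/6 - x^2/2 + x + 1 + O(x^8).
The coefficient of x^7 is -1/5040.

Final answer: -1/5040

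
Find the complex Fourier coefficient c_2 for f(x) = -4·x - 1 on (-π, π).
Compute the real Fourier coefficients first: a_2 = 0, b_2 = 4.
Then c_2 = (a_2 − i·b_2)/2 = -2·i.

Final answer: -2·i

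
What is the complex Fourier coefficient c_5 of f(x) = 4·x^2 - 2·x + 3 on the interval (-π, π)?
Compute the real Fourier coefficients first: a_5 = -16/25, b_5 = -4/5.
Then c_5 = (a_5 − i·b_5)/2 = -8/25 + 2·i/5.

Final answer: -8/25 + 2·i/5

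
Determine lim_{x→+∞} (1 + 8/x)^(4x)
As x → +∞: write (1 + 8/x)^(4x) = ((1 + 8/x)^x)^4 → (e^8)^4 = e^32.
Limit = e^(32).

Final answer: e^(32)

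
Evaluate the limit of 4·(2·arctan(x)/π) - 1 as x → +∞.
Evaluate the dominant behaviour as x → +∞; each term tends to a finite value or vanishes.
Limit = 3.

Final answer: 3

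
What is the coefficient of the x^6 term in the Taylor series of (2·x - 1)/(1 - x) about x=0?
Expand to order 6: (2·x - 1)/(1 - x) = x^6 + x^5 + x^4 + x^3 + x^2 + x - 1 + O(x^7).
The coefficient of x^6 is 1.

Final answer: 1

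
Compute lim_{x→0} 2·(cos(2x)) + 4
Direct substitution at x = 0 gives 6.

Final answer: 6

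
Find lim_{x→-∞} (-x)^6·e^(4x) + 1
The product is a 0·∞ indeterminate form at x → -∞.
Rewrite the product as (-x)^6 / e^(-4x) (an ∞/∞ form) and apply L'Hôpital, or use the standard hierarchy e^(4|x|) ≫ |(-x)^6| as x → -∞.
The indeterminate product → 0, so the limit = 1.

Final answer: 1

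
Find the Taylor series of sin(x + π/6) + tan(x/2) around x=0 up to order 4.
x^4/48 + x^3·(1/24 - √(3)/12) - x^2/4 + x·(1/2 + √(3)/2) + 1/2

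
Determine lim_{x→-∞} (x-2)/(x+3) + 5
Evaluate the dominant behaviour as x → -∞; each term tends to a finite value or vanishes.
Limit = 6.

Final answer: 6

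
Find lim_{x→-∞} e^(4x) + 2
Evaluate the dominant behaviour as x → -∞; each term tends to a finite value or vanishes.
Limit = 2.

Final answer: 2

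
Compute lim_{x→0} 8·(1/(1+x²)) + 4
Direct substitution at x = 0 gives 12.

Final answer: 12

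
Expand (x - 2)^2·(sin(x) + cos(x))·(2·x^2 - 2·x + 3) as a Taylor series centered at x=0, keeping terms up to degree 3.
17·x^3 - 7·x^2 - 8·x + 12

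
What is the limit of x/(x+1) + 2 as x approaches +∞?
Evaluate the dominant behaviour as x → +∞; each term tends to a finite value or vanishes.
Limit = 3.

Final answer: 3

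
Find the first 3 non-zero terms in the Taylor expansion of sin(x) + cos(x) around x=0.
-x^2/2 + x + 1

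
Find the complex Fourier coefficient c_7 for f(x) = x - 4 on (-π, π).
Compute the real Fourier coefficients first: a_7 = 0, b_7 = 2/7.
Then c_7 = (a_7 − i·b_7)/2 = -i/7.

Final answer: -i/7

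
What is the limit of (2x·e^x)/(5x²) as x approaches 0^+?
Both numerator and denominator → 0 as x → 0^+; this is a 0/0 indeterminate form.
Expand each to leading order near x = 0: numerator ~ 2·x, denominator ~ 5·x^2.
The limit of the ratio is ∞.

Final answer: ∞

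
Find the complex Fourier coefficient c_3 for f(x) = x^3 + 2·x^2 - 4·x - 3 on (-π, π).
Compute the real Fourier coefficients first: a_3 = -8/9, b_3 = -28/9 + 2·π^2/3.
Then c_3 = (a_3 − i·b_3)/2 = -4/9 - i·π^2/3 + 14·i/9.

Final answer: -4/9 - i·π^2/3 + 14·i/9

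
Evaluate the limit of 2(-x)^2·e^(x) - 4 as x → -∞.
The product is a 0·∞ indeterminate form at x → -∞.
Rewrite the product as 2(-x)^2 / e^(-x) (an ∞/∞ form) and apply L'Hôpital, or use the standard hierarchy e^(|x|) ≫ |(-x)^2| as x → -∞.
The indeterminate product → 0, so the limit = -4.

Final answer: -4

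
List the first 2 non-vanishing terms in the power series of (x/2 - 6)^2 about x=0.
36 - 6·x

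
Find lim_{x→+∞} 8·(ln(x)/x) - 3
Evaluate the dominant behaviour as x → +∞; each term tends to a finite value or vanishes.
Limit = -3.

Final answer: -3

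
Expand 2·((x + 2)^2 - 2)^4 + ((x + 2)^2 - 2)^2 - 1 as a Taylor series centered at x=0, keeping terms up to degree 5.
704·x^5 + 1329·x^4 + 1416·x^3 + 852·x^2 + 272·x + 35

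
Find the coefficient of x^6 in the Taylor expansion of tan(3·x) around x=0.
Expand to order 6: tan(3·x) = 162·x^5/5 + 9·x^3 + 3·x + O(x^7).
The coefficient of x^6 is 0.

Final answer: 0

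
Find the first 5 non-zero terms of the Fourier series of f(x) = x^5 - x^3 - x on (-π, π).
(-42·π^2 + 2·π^4 + 250)·sin(x) + (-π^4 - 8 + 6·π^2)·sin(2·x) + (-58·π^2/27 + 62/81 + 2·π^4/3)·sin(3·x) + (-π^4/2 + 5/64 + 9·π^2/8)·sin(4·x) + (-18·π^2/25 - 142/625 + 2·π^4/5)·sin(5·x)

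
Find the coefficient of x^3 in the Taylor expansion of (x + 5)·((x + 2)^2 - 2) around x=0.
Expand to order 3: (x + 5)·((x + 2)^2 - 2) = x^3 + 9·x^2 + 22·x + 10 + O(x^4).
The coefficient of x^3 is 1.

Final answer: 1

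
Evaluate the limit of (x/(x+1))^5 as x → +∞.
As x → +∞: x/(x+1) = 1/(1 + 1/x) → 1, and the 5th power of a limit-1 base also → 1.
Limit = 1.

Final answer: 1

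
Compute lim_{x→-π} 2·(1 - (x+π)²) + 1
Direct substitution at x = -π gives 3.

Final answer: 3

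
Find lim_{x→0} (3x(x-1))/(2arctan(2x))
Both numerator and denominator → 0 as x → 0; this is a 0/0 indeterminate form.
Expand each to leading order near x = 0: numerator ~ -3·x, denominator ~ 4·x.
The limit of the ratio is -3/4.

Final answer: -3/4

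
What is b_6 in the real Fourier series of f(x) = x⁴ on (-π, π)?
b_6 = (1/π) ∫_{-π}^{π} f(x)·sin(6x) dx.
Evaluate the integral (use parity and integration by parts as needed): b_6 = 0.

Final answer: 0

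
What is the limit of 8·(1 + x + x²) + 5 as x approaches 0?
Direct substitution at x = 0 gives 13.

Final answer: 13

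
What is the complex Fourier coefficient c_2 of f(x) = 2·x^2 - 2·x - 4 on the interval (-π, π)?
Compute the real Fourier coefficients first: a_2 = 2, b_2 = 2.
Then c_2 = (a_2 − i·b_2)/2 = 1 - i.

Final answer: 1 - i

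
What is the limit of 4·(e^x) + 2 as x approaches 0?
Direct substitution at x = 0 gives 6.

Final answer: 6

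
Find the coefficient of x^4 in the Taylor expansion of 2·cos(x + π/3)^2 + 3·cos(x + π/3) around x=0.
Expand to order 4: 2·cos(x + π/3)^2 + 3·cos(x + π/3) = -13·x^4/48 + 11·√(3)·x^3/12 + x^2/4 - 5·√(3)·x/2 + 2 + O(x^5).
The coefficient of x^4 is -13/48.

Final answer: -13/48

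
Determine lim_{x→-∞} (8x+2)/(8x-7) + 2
Evaluate the dominant behaviour as x → -∞; each term tends to a finite value or vanishes.
Limit = 3.

Final answer: 3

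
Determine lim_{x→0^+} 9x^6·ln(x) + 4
The product is a 0·∞ indeterminate form at x → 0⁺.
Rewrite the product as 9·ln(x) / x^(-6) and apply L'Hôpital, or use the standard hierarchy x^(-6) ≫ |ln x| as x → 0⁺.
The indeterminate product → 0, so the limit = 4.

Final answer: 4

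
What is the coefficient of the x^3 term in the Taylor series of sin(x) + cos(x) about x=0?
Expand to order 3: sin(x) + cos(x) = -x^3/6 - x^2/2 + x + 1 + O(x^4).
The coefficient of x^3 is -1/6.

Final answer: -1/6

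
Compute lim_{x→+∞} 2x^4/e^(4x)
This is an ∞/∞ indeterminate form as x → +∞.
The exponential denominator e^(4x) dominates the polynomial numerator (e^x ≫ x^4 as x → ∞), so the quotient → 0.
Limit = 0.

Final answer: 0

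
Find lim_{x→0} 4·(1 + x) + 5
Direct substitution at x = 0 gives 9.

Final answer: 9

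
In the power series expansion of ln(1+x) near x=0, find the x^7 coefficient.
Expand to order 7: ln(1+x) = x^7/7 - x^6/6 + x^5/5 - x^4/4 + x^3/3 - x^2/2 + x + O(x^8).
The coefficient of x^7 is 1/7.

Final answer: 1/7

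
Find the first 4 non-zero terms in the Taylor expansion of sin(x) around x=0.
-x^7/5040 + x^5/120 - x^3/6 + x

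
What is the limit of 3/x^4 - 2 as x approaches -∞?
Evaluate the dominant behaviour as x → -∞; each term tends to a finite value or vanishes.
Limit = -2.

Final answer: -2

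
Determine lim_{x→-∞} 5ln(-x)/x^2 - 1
The quotient is an ∞/∞ indeterminate form as x → -∞.
Compare growth rates of the dominant terms (exponentials ≫ polynomials ≫ logarithms), or apply L'Hôpital's rule; the quotient → 0.
Adding the constant: 0 - 1 = -1. Limit = -1.

Final answer: -1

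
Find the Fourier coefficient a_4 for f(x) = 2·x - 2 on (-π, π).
a_4 = (1/π) ∫_{-π}^{π} f(x)·cos(4x) dx.
Evaluate the integral (use parity and integration by parts as needed): a_4 = 0.

Final answer: 0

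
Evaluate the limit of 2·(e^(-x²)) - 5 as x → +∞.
Evaluate the dominant behaviour as x → +∞; each term tends to a finite value or vanishes.
Limit = -5.

Final answer: -5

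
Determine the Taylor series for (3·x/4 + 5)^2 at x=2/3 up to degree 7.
121/4 + 33·(x - 2/3)/4 + 9·(x - 2/3)^2/16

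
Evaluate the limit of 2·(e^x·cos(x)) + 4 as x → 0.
Direct substitution at x = 0 gives 6.

Final answer: 6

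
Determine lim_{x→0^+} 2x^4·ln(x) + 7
The product is a 0·∞ indeterminate form at x → 0⁺.
Rewrite the product as 2·ln(x) / x^(-4) and apply L'Hôpital, or use the standard hierarchy x^(-4) ≫ |ln x| as x → 0⁺.
The indeterminate product → 0, so the limit = 7.

Final answer: 7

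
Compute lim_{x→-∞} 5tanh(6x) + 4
Evaluate the dominant behaviour as x → -∞; each term tends to a finite value or vanishes.
Limit = -1.

Final answer: -1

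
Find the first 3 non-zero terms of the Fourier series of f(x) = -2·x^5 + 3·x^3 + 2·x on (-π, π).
(-512 - 4·π^4 + 86·π^2)·sin(x) + (-13·π^2 + 35/2 + 2·π^4)·sin(2·x) + (-4·π^4/3 - 160/81 + 134·π^2/27)·sin(3·x)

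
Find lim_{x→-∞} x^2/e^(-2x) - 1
The quotient is an ∞/∞ indeterminate form as x → -∞.
Compare growth rates of the dominant terms (exponentials ≫ polynomials ≫ logarithms), or apply L'Hôpital's rule; the quotient → 0.
Adding the constant: 0 - 1 = -1. Limit = -1.

Final answer: -1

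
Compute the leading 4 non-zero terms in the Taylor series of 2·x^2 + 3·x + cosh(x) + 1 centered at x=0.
x^4/24 + 5·x^2/2 + 3·x + 2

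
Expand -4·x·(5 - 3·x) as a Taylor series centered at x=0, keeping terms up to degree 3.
12·x^2 - 20·x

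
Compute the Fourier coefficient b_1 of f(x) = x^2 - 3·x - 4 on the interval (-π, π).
b_1 = (1/π) ∫_{-π}^{π} f(x)·sin(1x) dx.
Evaluate the integral (use parity and integration by parts as needed): b_1 = -6.

Final answer: -6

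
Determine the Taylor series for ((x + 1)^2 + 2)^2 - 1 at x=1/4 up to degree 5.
2993/256 + 285·(x - 1/4)/16 + 107·(x - 1/4)^2/8 + 5·(x - 1/4)^3 + (x - 1/4)^4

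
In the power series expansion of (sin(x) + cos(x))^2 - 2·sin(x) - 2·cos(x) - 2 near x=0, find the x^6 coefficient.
Expand to order 6: (sin(x) + cos(x))^2 - 2·sin(x) - 2·cos(x) - 2 = x^6/360 + x^5/4 - x^4/12 - x^3 + x^2 - 3 + O(x^7).
The coefficient of x^6 is 1/360.

Final answer: 1/360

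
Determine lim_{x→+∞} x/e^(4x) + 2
The quotient is an ∞/∞ indeterminate form as x → +∞.
The exponential denominator e^(4x) dominates the polynomial numerator (e^x ≫ x as x → ∞), so the quotient → 0.
Adding the constant: 0 + 2 = 2. Limit = 2.

Final answer: 2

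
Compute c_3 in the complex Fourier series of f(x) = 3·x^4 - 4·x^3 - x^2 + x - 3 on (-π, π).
Compute the real Fourier coefficients first: a_3 = 20/9 - 8·π^2/3, b_3 = 22/9 - 8·π^2/3.
Then c_3 = (a_3 − i·b_3)/2 = -4·π^2/3 + 10/9 - 11·i/9 + 4·i·π^2/3.

Final answer: -4·π^2/3 + 10/9 - 11·i/9 + 4·i·π^2/3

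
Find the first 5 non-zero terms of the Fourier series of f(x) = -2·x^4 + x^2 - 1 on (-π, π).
(-100 + 16·π^2)·cos(x) + (7 - 4·π^2)·cos(2·x) + (-44/27 + 16·π^2/9)·cos(3·x) + (5/8 - π^2)·cos(4·x) - 2·π^4/5 - 1 + π^2/3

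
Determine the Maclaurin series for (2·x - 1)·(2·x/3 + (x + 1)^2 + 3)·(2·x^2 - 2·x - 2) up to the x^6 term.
4·x^5 + 14·x^4/3 - 2·x^3 - 82·x^2/3 - 8·x/3 + 8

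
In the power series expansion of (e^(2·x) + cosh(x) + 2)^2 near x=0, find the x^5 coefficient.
Expand to order 5: (e^(2·x) + cosh(x) + 2)^2 = 349·x^5/30 + 69·x^4/4 + 62·x^3/3 + 24·x^2 + 16·x + 16 + O(x^6).
The coefficient of x^5 is 349/30.

Final answer: 349/30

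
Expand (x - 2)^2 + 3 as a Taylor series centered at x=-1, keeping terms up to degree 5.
12 - 6·(x + 1) + (x + 1)^2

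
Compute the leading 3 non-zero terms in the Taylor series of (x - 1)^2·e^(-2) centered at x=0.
x^2·e^(-2) - 2·x·e^(-2) + e^(-2)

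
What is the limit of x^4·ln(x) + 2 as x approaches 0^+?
The product is a 0·∞ indeterminate form at x → 0⁺.
Rewrite the product as ln(x) / x^(-4) and apply L'Hôpital, or use the standard hierarchy x^(-4) ≫ |ln x| as x → 0⁺.
The indeterminate product → 0, so the limit = 2.

Final answer: 2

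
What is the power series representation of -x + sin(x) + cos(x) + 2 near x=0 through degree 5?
x^5/120 + x^4/24 - x^3/6 - x^2/2 + 3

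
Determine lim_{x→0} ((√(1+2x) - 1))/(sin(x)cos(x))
Both numerator and denominator → 0 as x → 0; this is a 0/0 indeterminate form.
Expand each to leading order near x = 0: numerator ~ x, denominator ~ x.
The limit of the ratio is 1.

Final answer: 1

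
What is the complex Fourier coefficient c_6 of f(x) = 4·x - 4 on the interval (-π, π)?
Compute the real Fourier coefficients first: a_6 = 0, b_6 = -4/3.
Then c_6 = (a_6 − i·b_6)/2 = 2·i/3.

Final answer: 2·i/3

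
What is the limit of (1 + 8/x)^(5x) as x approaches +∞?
As x → +∞: write (1 + 8/x)^(5x) = ((1 + 8/x)^x)^5 → (e^8)^5 = e^40.
Limit = e^(40).

Final answer: e^(40)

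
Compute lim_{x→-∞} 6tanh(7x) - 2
Evaluate the dominant behaviour as x → -∞; each term tends to a finite value or vanishes.
Limit = -8.

Final answer: -8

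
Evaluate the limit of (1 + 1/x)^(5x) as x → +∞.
As x → +∞: write (1 + 1/x)^(5x) = ((1 + 1/x)^x)^5 → (e^1)^5 = e^5.
Limit = e^(5).

Final answer: e^(5)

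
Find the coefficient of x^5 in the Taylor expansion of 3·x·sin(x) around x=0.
Expand to order 5: 3·x·sin(x) = -x^4/2 + 3·x^2 + O(x^6).
The coefficient of x^5 is 0.

Final answer: 0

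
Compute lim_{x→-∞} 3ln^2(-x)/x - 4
The quotient is an ∞/∞ indeterminate form as x → -∞.
Compare growth rates of the dominant terms (exponentials ≫ polynomials ≫ logarithms), or apply L'Hôpital's rule; the quotient → 0.
Adding the constant: 0 - 4 = -4. Limit = -4.

Final answer: -4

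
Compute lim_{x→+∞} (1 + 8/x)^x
As x → +∞: this is the defining limit (1 + 8/x)^x → e^8.
Limit = e^(8).

Final answer: e^(8)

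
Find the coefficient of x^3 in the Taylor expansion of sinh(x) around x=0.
Expand to order 3: sinh(x) = x^3/6 + x + O(x^4).
The coefficient of x^3 is 1/6.

Final answer: 1/6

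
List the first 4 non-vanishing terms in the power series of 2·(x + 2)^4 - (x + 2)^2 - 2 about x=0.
16·x^3 + 47·x^2 + 60·x + 26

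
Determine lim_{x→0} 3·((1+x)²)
Direct substitution at x = 0 gives 3.

Final answer: 3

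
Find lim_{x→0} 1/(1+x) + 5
Direct substitution at x = 0 gives 6.

Final answer: 6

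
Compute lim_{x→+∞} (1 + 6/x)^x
As x → +∞: this is the defining limit (1 + 6/x)^x → e^6.
Limit = e^(6).

Final answer: e^(6)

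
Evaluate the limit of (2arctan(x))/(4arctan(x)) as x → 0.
Both numerator and denominator → 0 as x → 0; this is a 0/0 indeterminate form.
Expand each to leading order near x = 0: numerator ~ 2·x, denominator ~ 4·x.
The limit of the ratio is 1/2.

Final answer: 1/2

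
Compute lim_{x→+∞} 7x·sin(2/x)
As x → +∞: let u = 2/x → 0⁺; then 7·x·sin(2/x) = 7·2·sin(u)/u → 7·2·1 = 14.
Limit = 14.

Final answer: 14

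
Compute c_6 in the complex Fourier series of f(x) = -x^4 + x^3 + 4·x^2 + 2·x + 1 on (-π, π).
Compute the real Fourier coefficients first: a_6 = 13/27 - 2·π^2/9, b_6 = -π^2/3 - 11/18.
Then c_6 = (a_6 − i·b_6)/2 = -π^2/9 + 13/54 + 11·i/36 + i·π^2/6.

Final answer: -π^2/9 + 13/54 + 11·i/36 + i·π^2/6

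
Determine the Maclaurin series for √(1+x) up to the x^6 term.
-21·x^6/1024 + 7·x^5/256 - 5·x^4/128 + x^3/16 - x^2/8 + x/2 + 1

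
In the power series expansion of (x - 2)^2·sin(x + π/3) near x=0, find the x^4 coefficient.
Expand to order 4: (x - 2)^2·sin(x + π/3) = x^4·(1/3 - √(3)/6) + x^3·(1/6 + √(3)) + x^2·(-2 - √(3)/2) + x·(2 - 2·√(3)) + 2·√(3) + O(x^5).
The coefficient of x^4 is 1/3 - √(3)/6.

Final answer: 1/3 - √(3)/6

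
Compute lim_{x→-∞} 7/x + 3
Evaluate the dominant behaviour as x → -∞; each term tends to a finite value or vanishes.
Limit = 3.

Final answer: 3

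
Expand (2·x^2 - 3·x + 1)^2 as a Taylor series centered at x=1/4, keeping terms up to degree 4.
9/64 - 3·(x - 1/4)/2 + 11·(x - 1/4)^2/2 - 8·(x - 1/4)^3 + 4·(x - 1/4)^4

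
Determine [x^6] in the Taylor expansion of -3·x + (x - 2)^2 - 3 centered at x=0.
Expand to order 6: -3·x + (x - 2)^2 - 3 = x^2 - 7·x + 1 + O(x^7).
The coefficient of x^6 is 0.

Final answer: 0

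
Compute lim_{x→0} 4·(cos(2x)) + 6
Direct substitution at x = 0 gives 10.

Final answer: 10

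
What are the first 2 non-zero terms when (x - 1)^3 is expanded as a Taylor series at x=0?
3·x - 1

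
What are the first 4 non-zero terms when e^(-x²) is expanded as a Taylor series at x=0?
-x^6/6 + x^4/2 - x^2 + 1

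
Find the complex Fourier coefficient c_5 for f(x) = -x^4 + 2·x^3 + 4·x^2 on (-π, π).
Compute the real Fourier coefficients first: a_5 = -448/625 + 8·π^2/25, b_5 = -24/125 + 4·π^2/5.
Then c_5 = (a_5 − i·b_5)/2 = -224/625 + 4·π^2/25 - 2·i·π^2/5 + 12·i/125.

Final answer: -224/625 + 4·π^2/25 - 2·i·π^2/5 + 12·i/125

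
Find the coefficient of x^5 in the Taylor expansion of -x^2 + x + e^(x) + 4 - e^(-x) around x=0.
Expand to order 5: -x^2 + x + e^(x) + 4 - e^(-x) = x^5/60 + x^3/3 - x^2 + 3·x + 4 + O(x^6).
The coefficient of x^5 is 1/60.

Final answer: 1/60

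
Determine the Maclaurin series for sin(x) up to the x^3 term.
-x^3/6 + x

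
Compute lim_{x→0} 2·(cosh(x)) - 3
Direct substitution at x = 0 gives -1.

Final answer: -1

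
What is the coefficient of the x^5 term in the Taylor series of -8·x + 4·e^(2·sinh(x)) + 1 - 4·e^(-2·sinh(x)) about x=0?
Expand to order 5: -8·x + 4·e^(2·sinh(x)) + 1 - 4·e^(-2·sinh(x)) = 38·x^5/5 + 40·x^3/3 + 8·x + 1 + O(x^6).
The coefficient of x^5 is 38/5.

Final answer: 38/5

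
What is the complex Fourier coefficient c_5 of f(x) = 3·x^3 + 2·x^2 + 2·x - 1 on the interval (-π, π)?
Compute the real Fourier coefficients first: a_5 = -8/25, b_5 = 64/125 + 6·π^2/5.
Then c_5 = (a_5 − i·b_5)/2 = -4/25 - 3·i·π^2/5 - 32·i/125.

Final answer: -4/25 - 3·i·π^2/5 - 32·i/125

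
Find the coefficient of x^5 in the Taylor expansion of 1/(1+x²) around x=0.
Expand to order 5: 1/(1+x²) = x^4 - x^2 + 1 + O(x^6).
The coefficient of x^5 is 0.

Final answer: 0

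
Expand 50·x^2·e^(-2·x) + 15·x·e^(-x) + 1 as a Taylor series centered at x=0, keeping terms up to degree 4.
195·x^4/2 - 185·x^3/2 + 35·x^2 + 15·x + 1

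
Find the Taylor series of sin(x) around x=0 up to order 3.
-x^3/6 + x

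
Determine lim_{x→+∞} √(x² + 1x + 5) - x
As x → +∞: multiply by the conjugate to get (1x+5)/(√(x²+1x+5)+x); the denominator ~ 2x, so the limit is 1/2.
Limit = 1/2.

Final answer: 1/2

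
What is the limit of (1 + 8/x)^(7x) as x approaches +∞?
As x → +∞: write (1 + 8/x)^(7x) = ((1 + 8/x)^x)^7 → (e^8)^7 = e^56.
Limit = e^(56).

Final answer: e^(56)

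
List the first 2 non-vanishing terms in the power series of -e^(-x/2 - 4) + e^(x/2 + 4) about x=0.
x·(e^(-4)/2 + e^(4)/2) - e^(-4) + e^(4)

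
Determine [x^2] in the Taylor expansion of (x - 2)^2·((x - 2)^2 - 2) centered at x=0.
Expand to order 2: (x - 2)^2·((x - 2)^2 - 2) = 22·x^2 - 24·x + 8 + O(x^3).
The coefficient of x^2 is 22.

Final answer: 22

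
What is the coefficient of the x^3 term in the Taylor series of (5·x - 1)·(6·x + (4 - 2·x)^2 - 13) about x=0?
Expand to order 3: (5·x - 1)·(6·x + (4 - 2·x)^2 - 13) = 20·x^3 - 54·x^2 + 25·x - 3 + O(x^4).
The coefficient of x^3 is 20.

Final answer: 20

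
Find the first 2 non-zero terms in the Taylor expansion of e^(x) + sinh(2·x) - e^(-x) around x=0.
5·x^3/3 + 4·x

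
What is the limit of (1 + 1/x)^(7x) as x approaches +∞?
As x → +∞: write (1 + 1/x)^(7x) = ((1 + 1/x)^x)^7 → (e^1)^7 = e^7.
Limit = e^(7).

Final answer: e^(7)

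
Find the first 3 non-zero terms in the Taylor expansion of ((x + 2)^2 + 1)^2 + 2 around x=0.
26·x^2 + 40·x + 27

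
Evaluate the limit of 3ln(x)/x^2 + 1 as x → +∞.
The quotient is an ∞/∞ indeterminate form as x → +∞.
The polynomial denominator x^2 dominates the logarithmic numerator (any positive power of x ≫ ln(x) as x → ∞), so the quotient → 0.
Adding the constant: 0 + 1 = 1. Limit = 1.

Final answer: 1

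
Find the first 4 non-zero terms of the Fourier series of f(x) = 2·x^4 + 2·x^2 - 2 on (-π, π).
(88 - 16·π^2)·cos(x) + (-4 + 4·π^2)·cos(2·x) + (8/27 - 16·π^2/9)·cos(3·x) - 2 + 2·π^2/3 + 2·π^4/5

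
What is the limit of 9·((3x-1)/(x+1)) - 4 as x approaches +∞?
Evaluate the dominant behaviour as x → +∞; each term tends to a finite value or vanishes.
Limit = 23.

Final answer: 23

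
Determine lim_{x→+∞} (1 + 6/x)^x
As x → +∞: this is the defining limit (1 + 6/x)^x → e^6.
Limit = e^(6).

Final answer: e^(6)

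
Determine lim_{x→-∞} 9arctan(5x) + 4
Evaluate the dominant behaviour as x → -∞; each term tends to a finite value or vanishes.
Limit = 4 - 9·π/2.

Final answer: 4 - 9·π/2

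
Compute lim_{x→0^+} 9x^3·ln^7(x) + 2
The product is a 0·∞ indeterminate form at x → 0⁺.
Rewrite the product as 9·ln^7(x) / x^(-3) and apply L'Hôpital, or use the standard hierarchy x^(-3) ≫ |ln x|^7 as x → 0⁺.
The indeterminate product → 0, so the limit = 2.

Final answer: 2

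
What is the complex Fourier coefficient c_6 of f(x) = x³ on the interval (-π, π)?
Compute the real Fourier coefficients first: a_6 = 0, b_6 = 1/18 - π^2/3.
Then c_6 = (a_6 − i·b_6)/2 = -i/36 + i·π^2/6.

Final answer: -i/36 + i·π^2/6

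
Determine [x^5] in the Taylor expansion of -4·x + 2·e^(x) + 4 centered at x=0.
Expand to order 5: -4·x + 2·e^(x) + 4 = x^5/60 + x^4/12 + x^3/3 + x^2 - 2·x + 6 + O(x^6).
The coefficient of x^5 is 1/60.

Final answer: 1/60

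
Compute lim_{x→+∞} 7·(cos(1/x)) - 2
Evaluate the dominant behaviour as x → +∞; each term tends to a finite value or vanishes.
Limit = 5.

Final answer: 5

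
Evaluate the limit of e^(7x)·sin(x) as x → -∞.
Evaluate the dominant behaviour as x → -∞; each term tends to a finite value or vanishes.
Limit = 0.

Final answer: 0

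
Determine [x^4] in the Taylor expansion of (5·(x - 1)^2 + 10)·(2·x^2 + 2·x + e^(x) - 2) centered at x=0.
Expand to order 4: (5·(x - 1)^2 + 10)·(2·x^2 + 2·x + e^(x) - 2) = 275·x^4/24 - 15·x^3/2 + 5·x^2/2 + 55·x - 15 + O(x^5).
The coefficient of x^4 is 275/24.

Final answer: 275/24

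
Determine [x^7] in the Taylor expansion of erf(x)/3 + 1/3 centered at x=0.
Expand to order 7: erf(x)/3 + 1/3 = -x^7/(63·√(π)) + x^5/(15·√(π)) - 2·x^3/(9·√(π)) + 2·x/(3·√(π)) + 1/3 + O(x^8).
The coefficient of x^7 is -1/(63·√(π)).

Final answer: -1/(63·√(π))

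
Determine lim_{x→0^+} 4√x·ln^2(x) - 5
The product is a 0·∞ indeterminate form at x → 0⁺.
Rewrite the product as 4·ln^2(x) / x^(-1/2) and apply L'Hôpital, or use the standard hierarchy x^(-1/2) ≫ |ln x|^2 as x → 0⁺.
The indeterminate product → 0, so the limit = -5.

Final answer: -5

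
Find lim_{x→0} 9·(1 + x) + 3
Direct substitution at x = 0 gives 12.

Final answer: 12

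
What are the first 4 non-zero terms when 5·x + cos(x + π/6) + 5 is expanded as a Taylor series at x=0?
x^3/12 - √(3)·x^2/4 + 9·x/2 + √(3)/2 + 5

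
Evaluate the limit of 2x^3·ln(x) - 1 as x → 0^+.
The product is a 0·∞ indeterminate form at x → 0⁺.
Rewrite the product as 2·ln(x) / x^(-3) and apply L'Hôpital, or use the standard hierarchy x^(-3) ≫ |ln x| as x → 0⁺.
The indeterminate product → 0, so the limit = -1.

Final answer: -1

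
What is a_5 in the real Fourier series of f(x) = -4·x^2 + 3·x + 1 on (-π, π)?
a_5 = (1/π) ∫_{-π}^{π} f(x)·cos(5x) dx.
Evaluate the integral (use parity and integration by parts as needed): a_5 = 16/25.

Final answer: 16/25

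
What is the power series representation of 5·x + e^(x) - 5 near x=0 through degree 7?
x^7/5040 + x^6/720 + x^5/120 + x^4/24 + x^3/6 + x^2/2 + 6·x - 4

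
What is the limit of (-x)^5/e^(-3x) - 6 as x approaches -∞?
The quotient is an ∞/∞ indeterminate form as x → -∞.
Compare growth rates of the dominant terms (exponentials ≫ polynomials ≫ logarithms), or apply L'Hôpital's rule; the quotient → 0.
Adding the constant: 0 - 6 = -6. Limit = -6.

Final answer: -6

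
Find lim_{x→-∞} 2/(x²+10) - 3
Evaluate the dominant behaviour as x → -∞; each term tends to a finite value or vanishes.
Limit = -3.

Final answer: -3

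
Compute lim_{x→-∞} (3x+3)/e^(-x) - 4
The quotient is an ∞/∞ indeterminate form as x → -∞.
Compare growth rates of the dominant terms (exponentials ≫ polynomials ≫ logarithms), or apply L'Hôpital's rule; the quotient → 0.
Adding the constant: 0 - 4 = -4. Limit = -4.

Final answer: -4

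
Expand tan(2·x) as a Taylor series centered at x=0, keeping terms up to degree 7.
2176·x^7/315 + 64·x^5/15 + 8·x^3/3 + 2·x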